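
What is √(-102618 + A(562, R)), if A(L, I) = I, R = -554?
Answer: 2*I*√25793 ≈ 321.2*I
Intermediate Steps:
√(-102618 + A(562, R)) = √(-102618 - 554) = √(-103172) = 2*I*√25793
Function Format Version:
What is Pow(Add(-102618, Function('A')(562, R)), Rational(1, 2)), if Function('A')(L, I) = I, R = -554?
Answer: Mul(2, I, Pow(25793, Rational(1, 2))) ≈ Mul(321.20, I)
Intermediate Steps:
Pow(Add(-102618, Function('A')(562, R)), Rational(1, 2)) = Pow(Add(-102618, -554), Rational(1, 2)) = Pow(-103172, Rational(1, 2)) = Mul(2, I, Pow(25793, Rational(1, 2)))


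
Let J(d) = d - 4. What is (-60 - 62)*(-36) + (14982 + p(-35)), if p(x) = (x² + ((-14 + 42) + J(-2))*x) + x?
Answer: 19794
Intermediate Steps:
J(d) = -4 + d
p(x) = x² + 23*x (p(x) = (x² + ((-14 + 42) + (-4 - 2))*x) + x = (x² + (28 - 6)*x) + x = (x² + 22*x) + x = x² + 23*x)
(-60 - 62)*(-36) + (14982 + p(-35)) = (-60 - 62)*(-36) + (14982 - 35*(23 - 35)) = -122*(-36) + (14982 - 35*(-12)) = 4392 + (14982 + 420) = 4392 + 15402 = 19794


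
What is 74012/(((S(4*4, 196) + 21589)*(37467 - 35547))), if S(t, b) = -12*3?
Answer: 18503/10345440 ≈ 0.0017885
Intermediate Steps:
S(t, b) = -36
74012/(((S(4*4, 196) + 21589)*(37467 - 35547))) = 74012/(((-36 + 21589)*(37467 - 35547))) = 74012/((21553*1920)) = 74012/41381760 = 74012*(1/41381760) = 18503/10345440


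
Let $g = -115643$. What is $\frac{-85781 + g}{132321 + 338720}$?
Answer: $- \frac{201424}{471041} \approx -0.42761$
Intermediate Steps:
$\frac{-85781 + g}{132321 + 338720} = \frac{-85781 - 115643}{132321 + 338720} = - \frac{201424}{471041}$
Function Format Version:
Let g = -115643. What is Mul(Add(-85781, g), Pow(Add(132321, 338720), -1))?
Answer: Rational(-201424, 471041) ≈ -0.42761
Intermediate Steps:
Mul(Add(-85781, g), Pow(Add(132321, 338720), -1)) = Mul(Add(-85781, -115643), Pow(Add(132321, 338720), -1)) = Mul(-201424, Pow(471041, -1)) = Mul(-201424, Rational(1, 471041)) = Rational(-201424, 471041)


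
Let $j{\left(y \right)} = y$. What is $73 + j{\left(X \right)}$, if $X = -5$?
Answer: $68$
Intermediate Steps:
$73 + j{\left(X \right)} = 73 - 5 = 68$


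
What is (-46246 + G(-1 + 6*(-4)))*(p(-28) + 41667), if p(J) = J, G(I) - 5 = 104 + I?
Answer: -1922139518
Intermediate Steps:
G(I) = 109 + I (G(I) = 5 + (104 + I) = 109 + I)
(-46246 + G(-1 + 6*(-4)))*(p(-28) + 41667) = (-46246 + (109 + (-1 + 6*(-4))))*(-28 + 41667) = (-46246 + (109 + (-1 - 24)))*41639 = (-46246 + (109 - 25))*41639 = (-46246 + 84)*41639 = -46162*41639 = -1922139518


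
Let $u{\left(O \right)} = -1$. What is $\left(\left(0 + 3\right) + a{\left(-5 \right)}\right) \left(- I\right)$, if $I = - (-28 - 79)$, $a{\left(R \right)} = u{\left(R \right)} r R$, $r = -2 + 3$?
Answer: $-856$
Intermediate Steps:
$r = 1$
$a{\left(R \right)} = - R$ ($a{\left(R \right)} = \left(-1\right) 1 R = - R$)
$I = 107$ ($I = - (-28 - 79) = \left(-1\right) \left(-107\right) = 107$)
$\left(\left(0 + 3\right) + a{\left(-5 \right)}\right) \left(- I\right) = \left(\left(0 + 3\right) - -5\right) \left(\left(-1\right) 107\right) = \left(3 + 5\right) \left(-107\right) = 8 \left(-107\right) = -856$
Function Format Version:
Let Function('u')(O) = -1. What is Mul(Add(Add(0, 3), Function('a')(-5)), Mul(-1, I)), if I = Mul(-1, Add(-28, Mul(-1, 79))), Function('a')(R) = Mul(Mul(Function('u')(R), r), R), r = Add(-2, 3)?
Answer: -856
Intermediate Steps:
r = 1
Function('a')(R) = Mul(-1, R) (Function('a')(R) = Mul(Mul(-1, 1), R) = Mul(-1, R))
I = 107 (I = Mul(-1, Add(-28, -79)) = Mul(-1, -107) = 107)
Mul(Add(Add(0, 3), Function('a')(-5)), Mul(-1, I)) = Mul(Add(Add(0, 3), Mul(-1, -5)), Mul(-1, 107)) = Mul(Add(3, 5), -107) = Mul(8, -107) = -856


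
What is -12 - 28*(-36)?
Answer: 996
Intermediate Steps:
-12 - 28*(-36) = -12 + 1008 = 996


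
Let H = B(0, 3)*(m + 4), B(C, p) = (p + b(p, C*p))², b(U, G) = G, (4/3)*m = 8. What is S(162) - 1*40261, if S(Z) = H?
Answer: -40171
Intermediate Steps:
m = 6 (m = (¾)*8 = 6)
B(C, p) = (p + C*p)²
H = 90 (H = (3²*(1 + 0)²)*(6 + 4) = (9*1²)*10 = (9*1)*10 = 9*10 = 90)
S(Z) = 90
S(162) - 1*40261 = 90 - 1*40261 = 90 - 40261 = -40171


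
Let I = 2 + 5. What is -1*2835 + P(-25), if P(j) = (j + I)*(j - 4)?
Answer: -2313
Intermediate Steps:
I = 7
P(j) = (-4 + j)*(7 + j) (P(j) = (j + 7)*(j - 4) = (7 + j)*(-4 + j) = (-4 + j)*(7 + j))
-1*2835 + P(-25) = -1*2835 + (-28 + (-25)² + 3*(-25)) = -2835 + (-28 + 625 - 75) = -2835 + 522 = -2313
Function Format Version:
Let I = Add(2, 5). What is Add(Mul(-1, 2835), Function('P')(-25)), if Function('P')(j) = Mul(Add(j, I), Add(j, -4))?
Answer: -2313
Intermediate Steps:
I = 7
Function('P')(j) = Mul(Add(-4, j), Add(7, j)) (Function('P')(j) = Mul(Add(j, 7), Add(j, -4)) = Mul(Add(7, j), Add(-4, j)) = Mul(Add(-4, j), Add(7, j)))
Add(Mul(-1, 2835), Function('P')(-25)) = Add(Mul(-1, 2835), Add(-28, Pow(-25, 2), Mul(3, -25))) = Add(-2835, Add(-28, 625, -75)) = Add(-2835, 522) = -2313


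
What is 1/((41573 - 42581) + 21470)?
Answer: 1/20462 ≈ 4.8871e-5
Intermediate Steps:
1/((41573 - 42581) + 21470) = 1/(-1008 + 21470) = 1/20462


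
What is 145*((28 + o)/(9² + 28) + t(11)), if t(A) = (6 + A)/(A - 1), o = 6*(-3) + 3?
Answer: 57507/218 ≈ 263.79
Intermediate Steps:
o = -15 (o = -18 + 3 = -15)
t(A) = (6 + A)/(-1 + A)
145*((28 + o)/(9² + 28) + t(11)) = 145*((28 - 15)/(9² + 28) + (6 + 11)/(-1 + 11)) = 145*(13/(81 + 28) + 17/10) = 145*(13/109 + (⅒)*17) = 145*(13*(1/109) + 17/10) = 145*(13/109 + 17/10) = 145*(1983/1090) = 57507/218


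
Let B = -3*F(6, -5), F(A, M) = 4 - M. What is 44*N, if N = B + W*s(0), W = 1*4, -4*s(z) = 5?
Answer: -1408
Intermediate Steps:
s(z) = -5/4 (s(z) = -¼*5 = -5/4)
W = 4
B = -27 (B = -3*(4 - 1*(-5)) = -3*(4 + 5) = -3*9 = -27)
N = -32 (N = -27 + 4*(-5/4) = -27 - 5 = -32)
44*N = 44*(-32) = -1408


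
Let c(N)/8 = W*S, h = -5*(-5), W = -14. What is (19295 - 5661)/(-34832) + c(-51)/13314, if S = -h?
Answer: -2999767/16562616 ≈ -0.18112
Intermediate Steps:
h = 25
S = -25 (S = -1*25 = -25)
c(N) = 2800 (c(N) = 8*(-14*(-25)) = 8*350 = 2800)
(19295 - 5661)/(-34832) + c(-51)/13314 = (19295 - 5661)/(-34832) + 2800/13314 = 13634*(-1/34832) + 2800*(1/13314) = -6817/17416 + 200/951 = -2999767/16562616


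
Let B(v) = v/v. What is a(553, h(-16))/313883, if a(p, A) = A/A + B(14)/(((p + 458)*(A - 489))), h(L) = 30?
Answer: 464048/145657092267 ≈ 3.1859e-6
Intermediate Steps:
B(v) = 1
a(p, A) = 1 + 1/((-489 + A)*(458 + p)) (a(p, A) = A/A + 1/((p + 458)*(A - 489)) = 1 + 1/((458 + p)*(-489 + A)) = 1 + 1/((-489 + A)*(458 + p)))
a(553, h(-16))/313883 = ((-223961 - 489*553 + 458*30 + 30*553)/(-223962 - 489*553 + 458*30 + 30*553))/313883 = ((-223961 - 270417 + 13740 + 16590)/(-223962 - 270417 + 13740 + 16590))*(1/313883) = (-464048/(-464049))*(1/313883) = -1/464049*(-464048)*(1/313883) = (464048/464049)*(1/313883) = 464048/145657092267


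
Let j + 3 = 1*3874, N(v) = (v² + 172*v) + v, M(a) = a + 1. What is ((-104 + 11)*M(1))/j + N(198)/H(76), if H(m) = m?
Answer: 142170891/147098 ≈ 966.50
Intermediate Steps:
M(a) = 1 + a
N(v) = v² + 173*v
j = 3871 (j = -3 + 1*3874 = -3 + 3874 = 3871)
((-104 + 11)*M(1))/j + N(198)/H(76) = ((-104 + 11)*(1 + 1))/3871 + (198*(173 + 198))/76 = -93*2*(1/3871) + (198*371)*(1/76) = -186*1/3871 + 73458*(1/76) = -186/3871 + 36729/38 = 142170891/147098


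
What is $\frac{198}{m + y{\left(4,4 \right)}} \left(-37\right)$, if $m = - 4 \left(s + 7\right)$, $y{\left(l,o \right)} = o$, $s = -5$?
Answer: $\frac{3663}{2} \approx 1831.5$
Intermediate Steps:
$m = -8$ ($m = - 4 \left(-5 + 7\right) = \left(-4\right) 2 = -8$)
$\frac{198}{m + y{\left(4,4 \right)}} \left(-37\right) = \frac{198}{-8 + 4} \left(-37\right) = \frac{198}{-4} \left(-37\right) = 198 \left(- \frac{1}{4}\right) \left(-37\right) = \left(- \frac{99}{2}\right) \left(-37\right) = \frac{3663}{2}$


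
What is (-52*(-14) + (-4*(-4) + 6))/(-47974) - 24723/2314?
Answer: -593898351/55505918 ≈ -10.700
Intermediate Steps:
(-52*(-14) + (-4*(-4) + 6))/(-47974) - 24723/2314 = (728 + (16 + 6))*(-1/47974) - 24723*1/2314 = (728 + 22)*(-1/47974) - 24723/2314 = 750*(-1/47974) - 24723/2314 = -375/23987 - 24723/2314 = -593898351/55505918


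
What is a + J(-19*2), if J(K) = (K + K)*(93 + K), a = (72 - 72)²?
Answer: -4180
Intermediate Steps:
a = 0 (a = 0² = 0)
J(K) = 2*K*(93 + K) (J(K) = (2*K)*(93 + K) = 2*K*(93 + K))
a + J(-19*2) = 0 + 2*(-19*2)*(93 - 19*2) = 0 + 2*(-38)*(93 - 38) = 0 + 2*(-38)*55 = 0 - 4180 = -4180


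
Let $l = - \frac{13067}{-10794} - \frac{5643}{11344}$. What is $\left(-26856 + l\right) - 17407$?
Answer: $- \frac{2709895129631}{61223568} \approx -44262.0$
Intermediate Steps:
$l = \frac{43660753}{61223568}$ ($l = \left(-13067\right) \left(- \frac{1}{10794}\right) - \frac{5643}{11344} = \frac{13067}{10794} - \frac{5643}{11344} = \frac{43660753}{61223568} \approx 0.71314$)
$\left(-26856 + l\right) - 17407 = \left(-26856 + \frac{43660753}{61223568}\right) - 17407 = - \frac{1644176481455}{61223568} - 17407 = - \frac{2709895129631}{61223568}$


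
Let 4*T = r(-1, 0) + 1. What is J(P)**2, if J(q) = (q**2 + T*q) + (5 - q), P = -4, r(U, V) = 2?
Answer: 484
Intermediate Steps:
T = 3/4 (T = (2 + 1)/4 = (1/4)*3 = 3/4 ≈ 0.75000)
J(q) = 5 + q**2 - q/4 (J(q) = (q**2 + 3*q/4) + (5 - q) = 5 + q**2 - q/4)
J(P)**2 = (5 + (-4)**2 - 1/4*(-4))**2 = (5 + 16 + 1)**2 = 22**2 = 484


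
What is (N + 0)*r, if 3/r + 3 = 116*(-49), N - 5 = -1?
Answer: -12/5687 ≈ -0.0021101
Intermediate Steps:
N = 4 (N = 5 - 1 = 4)
r = -3/5687 (r = 3/(-3 + 116*(-49)) = 3/(-3 - 5684) = 3/(-5687) = 3*(-1/5687) = -3/5687 ≈ -0.00052752)
(N + 0)*r = (4 + 0)*(-3/5687) = 4*(-3/5687) = -12/5687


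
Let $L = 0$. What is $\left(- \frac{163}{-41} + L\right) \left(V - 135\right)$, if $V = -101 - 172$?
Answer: $- \frac{66504}{41} \approx -1622.0$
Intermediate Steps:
$V = -273$ ($V = -101 - 172 = -273$)
$\left(- \frac{163}{-41} + L\right) \left(V - 135\right) = \left(- \frac{163}{-41} + 0\right) \left(-273 - 135\right) = \left(\left(-163\right) \left(- \frac{1}{41}\right) + 0\right) \left(-408\right) = \left(\frac{163}{41} + 0\right) \left(-408\right) = \frac{163}{41} \left(-408\right) = - \frac{66504}{41}$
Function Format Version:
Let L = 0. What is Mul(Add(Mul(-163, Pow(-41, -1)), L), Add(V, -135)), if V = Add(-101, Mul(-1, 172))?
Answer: Rational(-66504, 41) ≈ -1622.0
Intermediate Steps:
V = -273 (V = Add(-101, -172) = -273)
Mul(Add(Mul(-163, Pow(-41, -1)), L), Add(V, -135)) = Mul(Add(Mul(-163, Pow(-41, -1)), 0), Add(-273, -135)) = Mul(Add(Mul(-163, Rational(-1, 41)), 0), -408) = Mul(Add(Rational(163, 41), 0), -408) = Mul(Rational(163, 41), -408) = Rational(-66504, 41)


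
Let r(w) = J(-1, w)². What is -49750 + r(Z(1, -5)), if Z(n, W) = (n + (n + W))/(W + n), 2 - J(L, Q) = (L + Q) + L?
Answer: -795831/16 ≈ -49739.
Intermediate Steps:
J(L, Q) = 2 - Q - 2*L (J(L, Q) = 2 - ((L + Q) + L) = 2 - (Q + 2*L) = 2 + (-Q - 2*L) = 2 - Q - 2*L)
Z(n, W) = (W + 2*n)/(W + n) (Z(n, W) = (n + (W + n))/(W + n) = (W + 2*n)/(W + n))
r(w) = (4 - w)² (r(w) = (2 - w - 2*(-1))² = (2 - w + 2)² = (4 - w)²)
-49750 + r(Z(1, -5)) = -49750 + (-4 + (-5 + 2*1)/(-5 + 1))² = -49750 + (-4 + (-5 + 2)/(-4))² = -49750 + (-4 - ¼*(-3))² = -49750 + (-4 + ¾)² = -49750 + (-13/4)² = -49750 + 169/16 = -795831/16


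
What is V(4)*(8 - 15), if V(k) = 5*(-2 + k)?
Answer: -70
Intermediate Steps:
V(k) = -10 + 5*k
V(4)*(8 - 15) = (-10 + 5*4)*(8 - 15) = (-10 + 20)*(-7) = 10*(-7) = -70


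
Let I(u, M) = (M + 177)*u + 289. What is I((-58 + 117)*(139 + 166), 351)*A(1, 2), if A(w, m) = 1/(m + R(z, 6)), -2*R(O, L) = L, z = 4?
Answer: -9501649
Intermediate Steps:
R(O, L) = -L/2
A(w, m) = 1/(-3 + m) (A(w, m) = 1/(m - ½*6) = 1/(m - 3) = 1/(-3 + m))
I(u, M) = 289 + u*(177 + M) (I(u, M) = (177 + M)*u + 289 = u*(177 + M) + 289 = 289 + u*(177 + M))
I((-58 + 117)*(139 + 166), 351)*A(1, 2) = (289 + 177*((-58 + 117)*(139 + 166)) + 351*((-58 + 117)*(139 + 166)))/(-3 + 2) = (289 + 177*(59*305) + 351*(59*305))/(-1) = (289 + 177*17995 + 351*17995)*(-1) = (289 + 3185115 + 6316245)*(-1) = 9501649*(-1) = -9501649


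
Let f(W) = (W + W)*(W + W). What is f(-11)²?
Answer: 234256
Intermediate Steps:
f(W) = 4*W² (f(W) = (2*W)*(2*W) = 4*W²)
f(-11)² = (4*(-11)²)² = (4*121)² = 484² = 234256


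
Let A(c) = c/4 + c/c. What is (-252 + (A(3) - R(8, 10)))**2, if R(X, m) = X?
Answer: 1067089/16 ≈ 66693.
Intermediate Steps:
A(c) = 1 + c/4 (A(c) = c*(1/4) + 1 = c/4 + 1 = 1 + c/4)
(-252 + (A(3) - R(8, 10)))**2 = (-252 + ((1 + (1/4)*3) - 1*8))**2 = (-252 + ((1 + 3/4) - 8))**2 = (-252 + (7/4 - 8))**2 = (-252 - 25/4)**2 = (-1033/4)**2 = 1067089/16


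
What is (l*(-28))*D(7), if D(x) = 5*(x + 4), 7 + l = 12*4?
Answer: -63140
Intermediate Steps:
l = 41 (l = -7 + 12*4 = -7 + 48 = 41)
D(x) = 20 + 5*x (D(x) = 5*(4 + x) = 20 + 5*x)
(l*(-28))*D(7) = (41*(-28))*(20 + 5*7) = -1148*(20 + 35) = -1148*55 = -63140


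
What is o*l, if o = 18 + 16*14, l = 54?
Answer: 13068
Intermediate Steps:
o = 242 (o = 18 + 224 = 242)
o*l = 242*54 = 13068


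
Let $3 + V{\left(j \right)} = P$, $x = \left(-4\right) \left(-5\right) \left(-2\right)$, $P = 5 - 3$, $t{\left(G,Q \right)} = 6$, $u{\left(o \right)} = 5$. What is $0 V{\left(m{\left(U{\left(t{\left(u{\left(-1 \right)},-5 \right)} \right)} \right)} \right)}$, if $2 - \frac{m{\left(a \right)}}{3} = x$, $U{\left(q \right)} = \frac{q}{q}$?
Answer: $0$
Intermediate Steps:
$P = 2$ ($P = 5 - 3 = 2$)
$U{\left(q \right)} = 1$
$x = -40$ ($x = 20 \left(-2\right) = -40$)
$m{\left(a \right)} = 126$ ($m{\left(a \right)} = 6 - -120 = 6 + 120 = 126$)
$V{\left(j \right)} = -1$ ($V{\left(j \right)} = -3 + 2 = -1$)
$0 V{\left(m{\left(U{\left(t{\left(u{\left(-1 \right)},-5 \right)} \right)} \right)} \right)} = 0 \left(-1\right) = 0$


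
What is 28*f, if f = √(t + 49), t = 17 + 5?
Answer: 28*√71 ≈ 235.93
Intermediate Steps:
t = 22
f = √71 (f = √(22 + 49) = √71 ≈ 8.4261)
28*f = 28*√71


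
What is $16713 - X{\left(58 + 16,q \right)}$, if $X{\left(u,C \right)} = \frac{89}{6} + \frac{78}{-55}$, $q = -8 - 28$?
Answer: $\frac{5510863}{330} \approx 16700.0$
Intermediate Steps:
$q = -36$ ($q = -8 - 28 = -36$)
$X{\left(u,C \right)} = \frac{4427}{330}$ ($X{\left(u,C \right)} = 89 \cdot \frac{1}{6} + 78 \left(- \frac{1}{55}\right) = \frac{89}{6} - \frac{78}{55} = \frac{4427}{330}$)
$16713 - X{\left(58 + 16,q \right)} = 16713 - \frac{4427}{330} = \frac{5510863}{330}$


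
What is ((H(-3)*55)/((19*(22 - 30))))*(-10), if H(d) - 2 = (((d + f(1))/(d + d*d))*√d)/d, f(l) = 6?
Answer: 275/38 - 275*I*√3/456 ≈ 7.2368 - 1.0445*I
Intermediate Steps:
H(d) = 2 + (6 + d)/(√d*(d + d²)) (H(d) = 2 + (((d + 6)/(d + d*d))*√d)/d = 2 + (((6 + d)/(d + d²))*√d)/d = 2 + (√d*(6 + d)/(d + d²))/d = 2 + (6 + d)/(√d*(d + d²)))
((H(-3)*55)/((19*(22 - 30))))*(-10) = (((((-3)^(3/2) + 2*(-3)² + 2*(-3)³ + 6*√(-3))/((-3)²*(1 - 3)))*55)/((19*(22 - 30))))*(-10) = ((((⅑)*(-3*I*√3 + 2*9 + 2*(-27) + 6*(I*√3))/(-2))*55)/((19*(-8))))*(-10) = ((((⅑)*(-½)*(-3*I*√3 + 18 - 54 + 6*I*√3))*55)/(-152))*(-10) = ((((⅑)*(-½)*(-36 + 3*I*√3))*55)*(-1/152))*(-10) = (((2 - I*√3/6)*55)*(-1/152))*(-10) = ((110 - 55*I*√3/6)*(-1/152))*(-10) = (-55/76 + 55*I*√3/912)*(-10) = 275/38 - 275*I*√3/456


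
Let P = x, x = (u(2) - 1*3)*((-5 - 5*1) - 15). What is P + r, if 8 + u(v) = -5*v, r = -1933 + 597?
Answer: -811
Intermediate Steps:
r = -1336
u(v) = -8 - 5*v
x = 525 (x = ((-8 - 5*2) - 1*3)*((-5 - 5*1) - 15) = ((-8 - 10) - 3)*((-5 - 5) - 15) = (-18 - 3)*(-10 - 15) = -21*(-25) = 525)
P = 525
P + r = 525 - 1336 = -811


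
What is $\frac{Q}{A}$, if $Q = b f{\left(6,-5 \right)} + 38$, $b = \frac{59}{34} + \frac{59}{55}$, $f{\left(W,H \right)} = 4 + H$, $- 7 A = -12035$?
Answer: $\frac{460663}{22505450} \approx 0.020469$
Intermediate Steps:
$A = \frac{12035}{7}$ ($A = \left(- \frac{1}{7}\right) \left(-12035\right) = \frac{12035}{7} \approx 1719.3$)
$b = \frac{5251}{1870}$ ($b = 59 \cdot \frac{1}{34} + 59 \cdot \frac{1}{55} = \frac{59}{34} + \frac{59}{55} = \frac{5251}{1870} \approx 2.808$)
$Q = \frac{65809}{1870}$ ($Q = \frac{5251 \left(4 - 5\right)}{1870} + 38 = \frac{5251}{1870} \left(-1\right) + 38 = - \frac{5251}{1870} + 38 = \frac{65809}{1870} \approx 35.192$)
$\frac{Q}{A} = \frac{65809}{1870 \cdot \frac{12035}{7}} = \frac{65809}{1870} \cdot \frac{7}{12035} = \frac{460663}{22505450}$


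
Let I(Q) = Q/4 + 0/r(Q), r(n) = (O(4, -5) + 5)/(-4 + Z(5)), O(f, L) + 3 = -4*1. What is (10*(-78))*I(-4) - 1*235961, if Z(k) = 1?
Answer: -235181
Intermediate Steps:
O(f, L) = -7 (O(f, L) = -3 - 4*1 = -3 - 4 = -7)
r(n) = ⅔ (r(n) = (-7 + 5)/(-4 + 1) = -2/(-3) = -2*(-⅓) = ⅔)
I(Q) = Q/4 (I(Q) = Q/4 + 0/(⅔) = Q*(¼) + 0*(3/2) = Q/4 + 0 = Q/4)
(10*(-78))*I(-4) - 1*235961 = (10*(-78))*((¼)*(-4)) - 1*235961 = -780*(-1) - 235961 = 780 - 235961 = -235181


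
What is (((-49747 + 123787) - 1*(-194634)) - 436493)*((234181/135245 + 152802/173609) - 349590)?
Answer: 1377495977513226626189/23479749205 ≈ 5.8667e+10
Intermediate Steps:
(((-49747 + 123787) - 1*(-194634)) - 436493)*((234181/135245 + 152802/173609) - 349590) = ((74040 + 194634) - 436493)*((234181*(1/135245) + 152802*(1/173609)) - 349590) = (268674 - 436493)*((234181/135245 + 152802/173609) - 349590) = -167819*(61321635719/23479749205 - 349590) = -167819*(-8208224202940231/23479749205) = 1377495977513226626189/23479749205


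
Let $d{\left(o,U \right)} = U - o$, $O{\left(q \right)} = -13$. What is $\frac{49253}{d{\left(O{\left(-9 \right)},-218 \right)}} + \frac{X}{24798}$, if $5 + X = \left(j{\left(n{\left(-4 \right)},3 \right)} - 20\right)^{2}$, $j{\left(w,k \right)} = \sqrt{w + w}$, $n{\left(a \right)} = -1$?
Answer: $- \frac{407098443}{1694530} - \frac{20 i \sqrt{2}}{12399} \approx -240.24 - 0.0022812 i$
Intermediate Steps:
$j{\left(w,k \right)} = \sqrt{2} \sqrt{w}$ ($j{\left(w,k \right)} = \sqrt{2 w} = \sqrt{2} \sqrt{w}$)
$X = -5 + \left(-20 + i \sqrt{2}\right)^{2}$ ($X = -5 + \left(\sqrt{2} \sqrt{-1} - 20\right)^{2} = -5 + \left(\sqrt{2} i - 20\right)^{2} = -5 + \left(i \sqrt{2} - 20\right)^{2} = -5 + \left(-20 + i \sqrt{2}\right)^{2} \approx 393.0 - 56.569 i$)
$\frac{49253}{d{\left(O{\left(-9 \right)},-218 \right)}} + \frac{X}{24798} = \frac{49253}{-218 - -13} + \frac{393 - 40 i \sqrt{2}}{24798} = \frac{49253}{-218 + 13} + \left(393 - 40 i \sqrt{2}\right) \frac{1}{24798} = \frac{49253}{-205} + \left(\frac{131}{8266} - \frac{20 i \sqrt{2}}{12399}\right) = 49253 \left(- \frac{1}{205}\right) + \left(\frac{131}{8266} - \frac{20 i \sqrt{2}}{12399}\right) = - \frac{49253}{205} + \left(\frac{131}{8266} - \frac{20 i \sqrt{2}}{12399}\right) = - \frac{407098443}{1694530} - \frac{20 i \sqrt{2}}{12399}$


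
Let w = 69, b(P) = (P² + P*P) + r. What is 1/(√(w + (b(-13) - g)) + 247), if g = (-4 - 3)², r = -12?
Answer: 247/60663 - √346/60663 ≈ 0.0037650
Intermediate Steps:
b(P) = -12 + 2*P² (b(P) = (P² + P*P) - 12 = (P² + P²) - 12 = 2*P² - 12 = -12 + 2*P²)
g = 49 (g = (-7)² = 49)
1/(√(w + (b(-13) - g)) + 247) = 1/(√(69 + ((-12 + 2*(-13)²) - 1*49)) + 247) = 1/(√(69 + ((-12 + 2*169) - 49)) + 247) = 1/(√(69 + ((-12 + 338) - 49)) + 247) = 1/(√(69 + (326 - 49)) + 247) = 1/(√(69 + 277) + 247) = 1/(√346 + 247) = 1/(247 + √346)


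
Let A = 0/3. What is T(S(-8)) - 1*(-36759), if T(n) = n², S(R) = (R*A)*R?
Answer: 36759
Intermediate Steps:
A = 0 (A = 0*(⅓) = 0)
S(R) = 0 (S(R) = (R*0)*R = 0*R = 0)
T(S(-8)) - 1*(-36759) = 0² - 1*(-36759) = 0 + 36759 = 36759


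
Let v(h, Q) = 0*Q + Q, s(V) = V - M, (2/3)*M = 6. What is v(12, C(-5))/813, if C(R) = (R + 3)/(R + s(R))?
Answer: 2/15447 ≈ 0.00012948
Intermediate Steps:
M = 9 (M = (3/2)*6 = 9)
s(V) = -9 + V (s(V) = V - 1*9 = V - 9 = -9 + V)
C(R) = (3 + R)/(-9 + 2*R) (C(R) = (R + 3)/(R + (-9 + R)) = (3 + R)/(-9 + 2*R))
v(h, Q) = Q (v(h, Q) = 0 + Q = Q)
v(12, C(-5))/813 = ((3 - 5)/(-9 + 2*(-5)))/813 = (-2/(-9 - 10))*(1/813) = (-2/(-19))*(1/813) = -1/19*(-2)*(1/813) = (2/19)*(1/813) = 2/15447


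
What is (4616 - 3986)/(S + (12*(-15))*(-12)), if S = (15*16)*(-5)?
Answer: 21/32 ≈ 0.65625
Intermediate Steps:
S = -1200 (S = 240*(-5) = -1200)
(4616 - 3986)/(S + (12*(-15))*(-12)) = (4616 - 3986)/(-1200 + (12*(-15))*(-12)) = 630/(-1200 - 180*(-12)) = 630/(-1200 + 2160) = 630/960 = 630*(1/960) = 21/32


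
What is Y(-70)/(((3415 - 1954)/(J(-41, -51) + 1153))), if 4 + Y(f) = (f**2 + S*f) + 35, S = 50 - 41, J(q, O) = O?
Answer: 4739702/1461 ≈ 3244.1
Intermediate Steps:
S = 9
Y(f) = 31 + f**2 + 9*f (Y(f) = -4 + ((f**2 + 9*f) + 35) = -4 + (35 + f**2 + 9*f) = 31 + f**2 + 9*f)
Y(-70)/(((3415 - 1954)/(J(-41, -51) + 1153))) = (31 + (-70)**2 + 9*(-70))/(((3415 - 1954)/(-51 + 1153))) = (31 + 4900 - 630)/((1461/1102)) = 4301/((1461*(1/1102))) = 4301/(1461/1102) = 4301*(1102/1461) = 4739702/1461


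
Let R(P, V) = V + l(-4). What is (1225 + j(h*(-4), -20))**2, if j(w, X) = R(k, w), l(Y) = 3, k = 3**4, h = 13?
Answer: 1382976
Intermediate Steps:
k = 81
R(P, V) = 3 + V (R(P, V) = V + 3 = 3 + V)
j(w, X) = 3 + w
(1225 + j(h*(-4), -20))**2 = (1225 + (3 + 13*(-4)))**2 = (1225 + (3 - 52))**2 = (1225 - 49)**2 = 1176**2 = 1382976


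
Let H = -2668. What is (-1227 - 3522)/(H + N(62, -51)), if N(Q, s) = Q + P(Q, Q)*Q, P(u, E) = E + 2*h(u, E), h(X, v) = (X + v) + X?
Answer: -4749/24302 ≈ -0.19542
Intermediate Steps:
h(X, v) = v + 2*X
P(u, E) = 3*E + 4*u (P(u, E) = E + 2*(E + 2*u) = E + (2*E + 4*u) = 3*E + 4*u)
N(Q, s) = Q + 7*Q² (N(Q, s) = Q + (3*Q + 4*Q)*Q = Q + (7*Q)*Q = Q + 7*Q²)
(-1227 - 3522)/(H + N(62, -51)) = (-1227 - 3522)/(-2668 + 62*(1 + 7*62)) = -4749/(-2668 + 62*(1 + 434)) = -4749/(-2668 + 62*435) = -4749/(-2668 + 26970) = -4749/24302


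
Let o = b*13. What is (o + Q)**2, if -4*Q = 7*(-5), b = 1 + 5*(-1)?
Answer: 29929/16 ≈ 1870.6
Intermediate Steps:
b = -4 (b = 1 - 5 = -4)
o = -52 (o = -4*13 = -52)
Q = 35/4 (Q = -7*(-5)/4 = -1/4*(-35) = 35/4 ≈ 8.7500)
(o + Q)**2 = (-52 + 35/4)**2 = (-173/4)**2 = 29929/16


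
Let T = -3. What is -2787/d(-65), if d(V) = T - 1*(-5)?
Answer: -2787/2 ≈ -1393.5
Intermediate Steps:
d(V) = 2 (d(V) = -3 - 1*(-5) = -3 + 5 = 2)
-2787/d(-65) = -2787/2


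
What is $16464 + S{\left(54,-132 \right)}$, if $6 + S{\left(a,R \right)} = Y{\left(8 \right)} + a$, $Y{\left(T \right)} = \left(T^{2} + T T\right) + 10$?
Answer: $16650$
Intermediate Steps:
$Y{\left(T \right)} = 10 + 2 T^{2}$ ($Y{\left(T \right)} = \left(T^{2} + T^{2}\right) + 10 = 2 T^{2} + 10 = 10 + 2 T^{2}$)
$S{\left(a,R \right)} = 132 + a$ ($S{\left(a,R \right)} = -6 + \left(\left(10 + 2 \cdot 8^{2}\right) + a\right) = -6 + \left(\left(10 + 2 \cdot 64\right) + a\right) = -6 + \left(\left(10 + 128\right) + a\right) = -6 + \left(138 + a\right) = 132 + a$)
$16464 + S{\left(54,-132 \right)} = 16464 + \left(132 + 54\right) = 16464 + 186 = 16650$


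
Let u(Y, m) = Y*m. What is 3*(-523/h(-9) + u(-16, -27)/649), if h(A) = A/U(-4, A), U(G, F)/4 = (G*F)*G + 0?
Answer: -65168688/649 ≈ -1.0041e+5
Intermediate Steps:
U(G, F) = 4*F*G² (U(G, F) = 4*((G*F)*G + 0) = 4*((F*G)*G + 0) = 4*(F*G² + 0) = 4*(F*G²) = 4*F*G²)
h(A) = 1/64 (h(A) = A/((4*A*(-4)²)) = A/((4*A*16)) = A/((64*A)) = A*(1/(64*A)) = 1/64)
3*(-523/h(-9) + u(-16, -27)/649) = 3*(-523/1/64 - 16*(-27)/649) = 3*(-523*64 + 432*(1/649)) = 3*(-33472 + 432/649) = 3*(-21722896/649) = -65168688/649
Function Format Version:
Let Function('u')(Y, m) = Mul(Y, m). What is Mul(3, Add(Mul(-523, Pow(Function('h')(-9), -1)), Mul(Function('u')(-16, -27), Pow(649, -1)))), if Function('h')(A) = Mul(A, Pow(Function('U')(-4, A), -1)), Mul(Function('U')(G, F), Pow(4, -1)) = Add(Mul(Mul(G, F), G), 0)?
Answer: Rational(-65168688, 649) ≈ -1.0041e+5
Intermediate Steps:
Function('U')(G, F) = Mul(4, F, Pow(G, 2)) (Function('U')(G, F) = Mul(4, Add(Mul(Mul(G, F), G), 0)) = Mul(4, Add(Mul(Mul(F, G), G), 0)) = Mul(4, Add(Mul(F, Pow(G, 2)), 0)) = Mul(4, Mul(F, Pow(G, 2))) = Mul(4, F, Pow(G, 2)))
Function('h')(A) = Rational(1, 64) (Function('h')(A) = Mul(A, Pow(Mul(4, A, Pow(-4, 2)), -1)) = Mul(A, Pow(Mul(4, A, 16), -1)) = Mul(A, Pow(Mul(64, A), -1)) = Mul(A, Mul(Rational(1, 64), Pow(A, -1))) = Rational(1, 64))
Mul(3, Add(Mul(-523, Pow(Function('h')(-9), -1)), Mul(Function('u')(-16, -27), Pow(649, -1)))) = Mul(3, Add(Mul(-523, Pow(Rational(1, 64), -1)), Mul(Mul(-16, -27), Pow(649, -1)))) = Mul(3, Add(Mul(-523, 64), Mul(432, Rational(1, 649)))) = Mul(3, Add(-33472, Rational(432, 649))) = Mul(3, Rational(-21722896, 649)) = Rational(-65168688, 649)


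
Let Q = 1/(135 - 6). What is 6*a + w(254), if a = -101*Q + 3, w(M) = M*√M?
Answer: 572/43 + 254*√254 ≈ 4061.4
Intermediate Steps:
w(M) = M^(3/2)
Q = 1/129 ≈ 0.0077519
a = 286/129 (a = -101*1/129 + 3 = -101/129 + 3 = 286/129 ≈ 2.2171)
6*a + w(254) = 6*(286/129) + 254^(3/2) = 572/43 + 254*√254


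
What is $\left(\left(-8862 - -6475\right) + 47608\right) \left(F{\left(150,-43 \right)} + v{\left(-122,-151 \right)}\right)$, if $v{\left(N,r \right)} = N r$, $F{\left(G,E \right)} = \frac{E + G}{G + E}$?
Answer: $833106483$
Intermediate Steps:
$F{\left(G,E \right)} = 1$ ($F{\left(G,E \right)} = \frac{E + G}{E + G} = 1$)
$\left(\left(-8862 - -6475\right) + 47608\right) \left(F{\left(150,-43 \right)} + v{\left(-122,-151 \right)}\right) = \left(\left(-8862 - -6475\right) + 47608\right) \left(1 - -18422\right) = \left(\left(-8862 + 6475\right) + 47608\right) \left(1 + 18422\right) = \left(-2387 + 47608\right) 18423 = 45221 \cdot 18423 = 833106483$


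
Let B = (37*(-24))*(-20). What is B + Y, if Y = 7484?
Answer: 25244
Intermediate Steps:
B = 17760 (B = -888*(-20) = 17760)
B + Y = 17760 + 7484 = 25244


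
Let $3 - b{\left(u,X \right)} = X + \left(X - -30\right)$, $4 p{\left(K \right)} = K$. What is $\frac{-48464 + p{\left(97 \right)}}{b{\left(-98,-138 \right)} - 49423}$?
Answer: $\frac{193759}{196696} \approx 0.98507$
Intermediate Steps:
$p{\left(K \right)} = \frac{K}{4}$
$b{\left(u,X \right)} = -27 - 2 X$ ($b{\left(u,X \right)} = 3 - \left(X + \left(X - -30\right)\right) = 3 - \left(X + \left(X + 30\right)\right) = 3 - \left(X + \left(30 + X\right)\right) = 3 - \left(30 + 2 X\right) = -27 - 2 X$)
$\frac{-48464 + p{\left(97 \right)}}{b{\left(-98,-138 \right)} - 49423} = \frac{-48464 + \frac{1}{4} \cdot 97}{\left(-27 - -276\right) - 49423} = \frac{-48464 + \frac{97}{4}}{\left(-27 + 276\right) - 49423} = - \frac{193759}{4 \left(249 - 49423\right)} = - \frac{193759}{4 \left(-49174\right)} = \left(- \frac{193759}{4}\right) \left(- \frac{1}{49174}\right) = \frac{193759}{196696}$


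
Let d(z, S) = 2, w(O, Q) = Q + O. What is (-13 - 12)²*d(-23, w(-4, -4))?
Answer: 1250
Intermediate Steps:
w(O, Q) = O + Q
(-13 - 12)²*d(-23, w(-4, -4)) = (-13 - 12)²*2 = (-25)²*2 = 625*2 = 1250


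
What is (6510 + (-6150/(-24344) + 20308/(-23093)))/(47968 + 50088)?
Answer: 1829706675959/27562364535776 ≈ 0.066384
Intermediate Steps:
(6510 + (-6150/(-24344) + 20308/(-23093)))/(47968 + 50088) = (6510 + (-6150*(-1/24344) + 20308*(-1/23093)))/98056 = (6510 + (3075/12172 - 20308/23093))*(1/98056) = (6510 - 176178001/281087996)*(1/98056) = (1829706675959/281087996)*(1/98056) = 1829706675959/27562364535776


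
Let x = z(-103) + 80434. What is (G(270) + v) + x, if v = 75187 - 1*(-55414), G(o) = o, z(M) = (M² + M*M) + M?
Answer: 232420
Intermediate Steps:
z(M) = M + 2*M² (z(M) = (M² + M²) + M = 2*M² + M = M + 2*M²)
x = 101549 (x = -103*(1 + 2*(-103)) + 80434 = -103*(1 - 206) + 80434 = -103*(-205) + 80434 = 21115 + 80434 = 101549)
v = 130601 (v = 75187 + 55414 = 130601)
(G(270) + v) + x = (270 + 130601) + 101549 = 130871 + 101549 = 232420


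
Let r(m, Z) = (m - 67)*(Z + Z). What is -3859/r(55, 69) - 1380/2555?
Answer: 1514893/846216 ≈ 1.7902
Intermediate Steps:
r(m, Z) = 2*Z*(-67 + m) (r(m, Z) = (-67 + m)*(2*Z) = 2*Z*(-67 + m))
-3859/r(55, 69) - 1380/2555 = -3859*1/(138*(-67 + 55)) - 1380/2555 = -3859/(2*69*(-12)) - 1380*1/2555 = -3859/(-1656) - 276/511 = -3859*(-1/1656) - 276/511 = 3859/1656 - 276/511 = 1514893/846216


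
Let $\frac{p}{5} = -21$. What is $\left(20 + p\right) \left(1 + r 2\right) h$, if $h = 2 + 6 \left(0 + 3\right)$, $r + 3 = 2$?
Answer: $1700$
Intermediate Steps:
$r = -1$ ($r = -3 + 2 = -1$)
$p = -105$ ($p = 5 \left(-21\right) = -105$)
$h = 20$ ($h = 2 + 6 \cdot 3 = 2 + 18 = 20$)
$\left(20 + p\right) \left(1 + r 2\right) h = \left(20 - 105\right) \left(1 - 2\right) 20 = - 85 \left(1 - 2\right) 20 = \left(-85\right) \left(-1\right) 20 = 85 \cdot 20 = 1700$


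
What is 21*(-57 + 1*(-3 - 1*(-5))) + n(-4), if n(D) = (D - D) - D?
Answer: -1151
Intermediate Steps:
n(D) = -D (n(D) = 0 - D = -D)
21*(-57 + 1*(-3 - 1*(-5))) + n(-4) = 21*(-57 + 1*(-3 - 1*(-5))) - 1*(-4) = 21*(-57 + 1*(-3 + 5)) + 4 = 21*(-57 + 1*2) + 4 = 21*(-57 + 2) + 4 = 21*(-55) + 4 = -1155 + 4 = -1151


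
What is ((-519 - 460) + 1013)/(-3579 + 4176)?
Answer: 34/597 ≈ 0.056951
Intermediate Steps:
((-519 - 460) + 1013)/(-3579 + 4176) = (-979 + 1013)/597 = 34*(1/597) = 34/597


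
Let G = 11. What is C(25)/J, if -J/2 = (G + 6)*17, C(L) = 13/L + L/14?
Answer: -807/202300 ≈ -0.0039891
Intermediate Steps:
C(L) = 13/L + L/14 (C(L) = 13/L + L*(1/14) = 13/L + L/14)
J = -578 (J = -2*(11 + 6)*17 = -34*17 = -2*289 = -578)
C(25)/J = (13/25 + (1/14)*25)/(-578) = (13*(1/25) + 25/14)*(-1/578) = (13/25 + 25/14)*(-1/578) = (807/350)*(-1/578) = -807/202300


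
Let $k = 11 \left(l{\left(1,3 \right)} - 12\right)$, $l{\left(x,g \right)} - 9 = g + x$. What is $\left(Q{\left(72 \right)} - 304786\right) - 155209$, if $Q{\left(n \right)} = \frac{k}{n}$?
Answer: $- \frac{33119629}{72} \approx -4.6 \cdot 10^{5}$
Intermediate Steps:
$l{\left(x,g \right)} = 9 + g + x$ ($l{\left(x,g \right)} = 9 + \left(g + x\right) = 9 + g + x$)
$k = 11$ ($k = 11 \left(\left(9 + 3 + 1\right) - 12\right) = 11 \left(13 - 12\right) = 11 \cdot 1 = 11$)
$Q{\left(n \right)} = \frac{11}{n}$
$\left(Q{\left(72 \right)} - 304786\right) - 155209 = \left(\frac{11}{72} - 304786\right) - 155209 = - \frac{21944581}{72} - 155209 = - \frac{33119629}{72}$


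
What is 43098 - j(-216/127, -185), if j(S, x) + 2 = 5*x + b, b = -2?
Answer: 44027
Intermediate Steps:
j(S, x) = -4 + 5*x (j(S, x) = -2 + (5*x - 2) = -2 + (-2 + 5*x) = -4 + 5*x)
43098 - j(-216/127, -185) = 43098 - (-4 + 5*(-185)) = 43098 - (-4 - 925) = 43098 - 1*(-929) = 43098 + 929 = 44027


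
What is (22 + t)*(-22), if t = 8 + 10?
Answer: -880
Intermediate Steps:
t = 18
(22 + t)*(-22) = (22 + 18)*(-22) = 40*(-22) = -880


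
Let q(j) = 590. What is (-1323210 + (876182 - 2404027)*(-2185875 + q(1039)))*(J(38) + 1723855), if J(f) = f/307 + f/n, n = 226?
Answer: 199666329929931030602180/34691 ≈ 5.7556e+18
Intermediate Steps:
J(f) = 533*f/69382 (J(f) = f/307 + f/226 = 533*f/69382)
(-1323210 + (876182 - 2404027)*(-2185875 + q(1039)))*(J(38) + 1723855) = (-1323210 + (876182 - 2404027)*(-2185875 + 590))*((533/69382)*38 + 1723855) = (-1323210 - 1527845*(-2185285))*(10127/34691 + 1723855) = (-1323210 + 3338776760825)*(59802263932/34691) = 3338775437615*(59802263932/34691) = 199666329929931030602180/34691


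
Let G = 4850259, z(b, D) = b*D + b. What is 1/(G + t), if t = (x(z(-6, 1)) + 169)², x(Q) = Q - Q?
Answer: 1/4878820 ≈ 2.0497e-7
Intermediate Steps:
z(b, D) = b + D*b (z(b, D) = D*b + b = b + D*b)
x(Q) = 0
t = 28561 (t = (0 + 169)² = 169² = 28561)
1/(G + t) = 1/(4850259 + 28561) = 1/4878820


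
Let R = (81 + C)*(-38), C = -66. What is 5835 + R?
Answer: 5265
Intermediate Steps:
R = -570 (R = (81 - 66)*(-38) = 15*(-38) = -570)
5835 + R = 5835 - 570 = 5265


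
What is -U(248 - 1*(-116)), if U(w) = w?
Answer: -364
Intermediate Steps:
-U(248 - 1*(-116)) = -(248 - 1*(-116)) = -(248 + 116) = -1*364 = -364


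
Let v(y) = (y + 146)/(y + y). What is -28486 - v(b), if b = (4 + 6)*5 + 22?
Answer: -2051101/72 ≈ -28488.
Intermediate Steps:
b = 72 (b = 10*5 + 22 = 50 + 22 = 72)
v(y) = (146 + y)/(2*y) (v(y) = (146 + y)/((2*y)) = (146 + y)*(1/(2*y)) = (146 + y)/(2*y))
-28486 - v(b) = -28486 - (146 + 72)/(2*72) = -28486 - 218/(2*72) = -28486 - 1*109/72 = -28486 - 109/72 = -2051101/72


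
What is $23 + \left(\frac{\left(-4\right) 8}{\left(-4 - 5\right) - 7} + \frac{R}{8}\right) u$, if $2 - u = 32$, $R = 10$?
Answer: $- \frac{149}{2} \approx -74.5$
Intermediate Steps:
$u = -30$ ($u = 2 - 32 = -30$)
$23 + \left(\frac{\left(-4\right) 8}{\left(-4 - 5\right) - 7} + \frac{R}{8}\right) u = 23 + \left(\frac{\left(-4\right) 8}{\left(-4 - 5\right) - 7} + \frac{10}{8}\right) \left(-30\right) = 23 + \left(- \frac{32}{-9 - 7} + 10 \cdot \frac{1}{8}\right) \left(-30\right) = 23 + \left(- \frac{32}{-16} + \frac{5}{4}\right) \left(-30\right) = 23 + \left(\left(-32\right) \left(- \frac{1}{16}\right) + \frac{5}{4}\right) \left(-30\right) = 23 + \left(2 + \frac{5}{4}\right) \left(-30\right) = 23 + \frac{13}{4} \left(-30\right) = 23 - \frac{195}{2} = - \frac{149}{2}$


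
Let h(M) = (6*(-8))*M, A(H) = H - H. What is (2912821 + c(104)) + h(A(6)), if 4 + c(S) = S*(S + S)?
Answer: 2934449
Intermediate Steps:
A(H) = 0
c(S) = -4 + 2*S² (c(S) = -4 + S*(S + S) = -4 + S*(2*S) = -4 + 2*S²)
h(M) = -48*M
(2912821 + c(104)) + h(A(6)) = (2912821 + (-4 + 2*104²)) - 48*0 = (2912821 + (-4 + 2*10816)) + 0 = (2912821 + (-4 + 21632)) + 0 = (2912821 + 21628) + 0 = 2934449 + 0 = 2934449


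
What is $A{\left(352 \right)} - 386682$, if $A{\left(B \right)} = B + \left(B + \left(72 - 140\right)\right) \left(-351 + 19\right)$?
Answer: $-480618$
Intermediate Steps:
$A{\left(B \right)} = 22576 - 331 B$ ($A{\left(B \right)} = B + \left(B + \left(72 - 140\right)\right) \left(-332\right) = B + \left(B - 68\right) \left(-332\right) = B + \left(-68 + B\right) \left(-332\right) = B - \left(-22576 + 332 B\right) = 22576 - 331 B$)
$A{\left(352 \right)} - 386682 = \left(22576 - 116512\right) - 386682 = -93936 - 386682 = -480618$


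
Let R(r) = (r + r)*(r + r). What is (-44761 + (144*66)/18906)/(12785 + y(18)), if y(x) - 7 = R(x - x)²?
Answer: -141040327/40307592 ≈ -3.4991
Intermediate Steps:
R(r) = 4*r² (R(r) = (2*r)*(2*r) = 4*r²)
y(x) = 7 (y(x) = 7 + (4*(x - x)²)² = 7 + (4*0²)² = 7 + (4*0)² = 7 + 0² = 7 + 0 = 7)
(-44761 + (144*66)/18906)/(12785 + y(18)) = (-44761 + (144*66)/18906)/(12785 + 7) = (-44761 + 9504*(1/18906))/12792 = (-44761 + 1584/3151)*(1/12792) = -141040327/3151*1/12792 = -141040327/40307592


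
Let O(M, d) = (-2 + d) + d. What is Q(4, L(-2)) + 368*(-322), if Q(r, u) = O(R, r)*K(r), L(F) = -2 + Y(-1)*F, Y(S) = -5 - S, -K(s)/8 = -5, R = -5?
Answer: -118256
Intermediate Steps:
K(s) = 40 (K(s) = -8*(-5) = 40)
O(M, d) = -2 + 2*d
L(F) = -2 - 4*F (L(F) = -2 + (-5 - 1*(-1))*F = -2 + (-5 + 1)*F = -2 - 4*F)
Q(r, u) = -80 + 80*r (Q(r, u) = (-2 + 2*r)*40 = -80 + 80*r)
Q(4, L(-2)) + 368*(-322) = (-80 + 80*4) + 368*(-322) = (-80 + 320) - 118496 = 240 - 118496 = -118256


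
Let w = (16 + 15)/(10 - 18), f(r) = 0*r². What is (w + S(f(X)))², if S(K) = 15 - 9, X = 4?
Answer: 289/64 ≈ 4.5156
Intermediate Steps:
f(r) = 0
S(K) = 6
w = -31/8 (w = 31/(-8) = -⅛*31 = -31/8 ≈ -3.8750)
(w + S(f(X)))² = (-31/8 + 6)² = (17/8)² = 289/64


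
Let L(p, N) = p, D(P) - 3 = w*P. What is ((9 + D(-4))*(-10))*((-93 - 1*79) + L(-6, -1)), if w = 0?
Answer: 21360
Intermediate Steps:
D(P) = 3 (D(P) = 3 + 0*P = 3 + 0 = 3)
((9 + D(-4))*(-10))*((-93 - 1*79) + L(-6, -1)) = ((9 + 3)*(-10))*((-93 - 1*79) - 6) = (12*(-10))*((-93 - 79) - 6) = -120*(-172 - 6) = -120*(-178) = 21360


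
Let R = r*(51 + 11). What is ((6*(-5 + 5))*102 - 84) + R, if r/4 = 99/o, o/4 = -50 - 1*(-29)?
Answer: -2634/7 ≈ -376.29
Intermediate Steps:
o = -84 (o = 4*(-50 - 1*(-29)) = 4*(-50 + 29) = 4*(-21) = -84)
r = -33/7 (r = 4*(99/(-84)) = 4*(99*(-1/84)) = 4*(-33/28) = -33/7 ≈ -4.7143)
R = -2046/7 (R = -33*(51 + 11)/7 = -33/7*62 = -2046/7 ≈ -292.29)
((6*(-5 + 5))*102 - 84) + R = ((6*(-5 + 5))*102 - 84) - 2046/7 = ((6*0)*102 - 84) - 2046/7 = (0*102 - 84) - 2046/7 = (0 - 84) - 2046/7 = -84 - 2046/7 = -2634/7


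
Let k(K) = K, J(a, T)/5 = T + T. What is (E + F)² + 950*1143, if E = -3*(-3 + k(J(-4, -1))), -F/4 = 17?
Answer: 1086691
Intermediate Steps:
J(a, T) = 10*T (J(a, T) = 5*(T + T) = 5*(2*T) = 10*T)
F = -68 (F = -4*17 = -68)
E = 39 (E = -3*(-3 + 10*(-1)) = -3*(-3 - 10) = -3*(-13) = 39)
(E + F)² + 950*1143 = (39 - 68)² + 950*1143 = (-29)² + 1085850 = 841 + 1085850 = 1086691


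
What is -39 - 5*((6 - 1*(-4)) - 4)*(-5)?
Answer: 111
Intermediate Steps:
-39 - 5*((6 - 1*(-4)) - 4)*(-5) = -39 - 5*((6 + 4) - 4)*(-5) = -39 - 5*(10 - 4)*(-5) = -39 - 30*(-5) = -39 - 5*(-30) = -39 + 150 = 111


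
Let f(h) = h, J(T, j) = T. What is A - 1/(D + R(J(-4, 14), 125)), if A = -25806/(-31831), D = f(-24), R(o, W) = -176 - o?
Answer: 5089807/6238876 ≈ 0.81582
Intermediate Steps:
D = -24
A = 25806/31831 (A = -25806*(-1/31831) = 25806/31831 ≈ 0.81072)
A - 1/(D + R(J(-4, 14), 125)) = 25806/31831 - 1/(-24 + (-176 - 1*(-4))) = 25806/31831 - 1/(-24 + (-176 + 4)) = 25806/31831 - 1/(-24 - 172) = 25806/31831 - 1/(-196) = 25806/31831 - 1*(-1/196) = 25806/31831 + 1/196 = 5089807/6238876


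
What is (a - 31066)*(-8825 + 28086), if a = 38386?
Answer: 140990520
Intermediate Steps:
(a - 31066)*(-8825 + 28086) = (38386 - 31066)*(-8825 + 28086) = 7320*19261 = 140990520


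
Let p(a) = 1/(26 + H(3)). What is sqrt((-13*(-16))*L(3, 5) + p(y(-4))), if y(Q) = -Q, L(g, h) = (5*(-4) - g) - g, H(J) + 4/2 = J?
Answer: I*sqrt(438045)/9 ≈ 73.539*I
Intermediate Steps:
H(J) = -2 + J
L(g, h) = -20 - 2*g (L(g, h) = (-20 - g) - g = -20 - 2*g)
p(a) = 1/27 (p(a) = 1/(26 + (-2 + 3)) = 1/(26 + 1) = 1/27)
sqrt((-13*(-16))*L(3, 5) + p(y(-4))) = sqrt((-13*(-16))*(-20 - 2*3) + 1/27) = sqrt(208*(-20 - 6) + 1/27) = sqrt(208*(-26) + 1/27) = sqrt(-5408 + 1/27) = sqrt(-146015/27) = I*sqrt(438045)/9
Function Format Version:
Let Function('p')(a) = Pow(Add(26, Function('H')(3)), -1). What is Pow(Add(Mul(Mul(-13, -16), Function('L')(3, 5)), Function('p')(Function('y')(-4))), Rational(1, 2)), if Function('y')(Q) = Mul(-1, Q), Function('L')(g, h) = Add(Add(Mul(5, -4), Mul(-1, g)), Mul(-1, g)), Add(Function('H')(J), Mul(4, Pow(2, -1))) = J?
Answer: Mul(Rational(1, 9), I, Pow(438045, Rational(1, 2))) ≈ Mul(73.539, I)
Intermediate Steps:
Function('H')(J) = Add(-2, J)
Function('L')(g, h) = Add(-20, Mul(-2, g)) (Function('L')(g, h) = Add(Add(-20, Mul(-1, g)), Mul(-1, g)) = Add(-20, Mul(-2, g)))
Function('p')(a) = Rational(1, 27) (Function('p')(a) = Pow(Add(26, Add(-2, 3)), -1) = Pow(Add(26, 1), -1) = Pow(27, -1) = Rational(1, 27))
Pow(Add(Mul(Mul(-13, -16), Function('L')(3, 5)), Function('p')(Function('y')(-4))), Rational(1, 2)) = Pow(Add(Mul(Mul(-13, -16), Add(-20, Mul(-2, 3))), Rational(1, 27)), Rational(1, 2)) = Pow(Add(Mul(208, Add(-20, -6)), Rational(1, 27)), Rational(1, 2)) = Pow(Add(Mul(208, -26), Rational(1, 27)), Rational(1, 2)) = Pow(Add(-5408, Rational(1, 27)), Rational(1, 2)) = Pow(Rational(-146015, 27), Rational(1, 2)) = Mul(Rational(1, 9), I, Pow(438045, Rational(1, 2)))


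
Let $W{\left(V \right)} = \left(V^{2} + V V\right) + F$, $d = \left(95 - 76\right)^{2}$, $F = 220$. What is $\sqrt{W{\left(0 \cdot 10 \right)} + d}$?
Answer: $\sqrt{581} \approx 24.104$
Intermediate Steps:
$d = 361$ ($d = 19^{2} = 361$)
$W{\left(V \right)} = 220 + 2 V^{2}$ ($W{\left(V \right)} = \left(V^{2} + V V\right) + 220 = \left(V^{2} + V^{2}\right) + 220 = 2 V^{2} + 220 = 220 + 2 V^{2}$)
$\sqrt{W{\left(0 \cdot 10 \right)} + d} = \sqrt{\left(220 + 2 \left(0 \cdot 10\right)^{2}\right) + 361} = \sqrt{\left(220 + 2 \cdot 0^{2}\right) + 361} = \sqrt{\left(220 + 2 \cdot 0\right) + 361} = \sqrt{\left(220 + 0\right) + 361} = \sqrt{220 + 361} = \sqrt{581}$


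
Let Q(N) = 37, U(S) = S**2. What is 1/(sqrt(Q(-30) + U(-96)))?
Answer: sqrt(9253)/9253 ≈ 0.010396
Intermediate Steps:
1/(sqrt(Q(-30) + U(-96))) = 1/(sqrt(37 + (-96)**2)) = 1/(sqrt(37 + 9216)) = 1/(sqrt(9253)) = sqrt(9253)/9253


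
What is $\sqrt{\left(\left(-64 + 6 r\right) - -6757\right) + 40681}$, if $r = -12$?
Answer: $\sqrt{47302} \approx 217.49$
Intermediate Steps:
$\sqrt{\left(\left(-64 + 6 r\right) - -6757\right) + 40681} = \sqrt{\left(\left(-64 + 6 \left(-12\right)\right) - -6757\right) + 40681} = \sqrt{\left(\left(-64 - 72\right) + 6757\right) + 40681} = \sqrt{\left(-136 + 6757\right) + 40681} = \sqrt{6621 + 40681} = \sqrt{47302}$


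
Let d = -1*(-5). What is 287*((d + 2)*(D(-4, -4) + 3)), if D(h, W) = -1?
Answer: 4018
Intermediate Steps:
d = 5
287*((d + 2)*(D(-4, -4) + 3)) = 287*((5 + 2)*(-1 + 3)) = 287*(7*2) = 287*14 = 4018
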